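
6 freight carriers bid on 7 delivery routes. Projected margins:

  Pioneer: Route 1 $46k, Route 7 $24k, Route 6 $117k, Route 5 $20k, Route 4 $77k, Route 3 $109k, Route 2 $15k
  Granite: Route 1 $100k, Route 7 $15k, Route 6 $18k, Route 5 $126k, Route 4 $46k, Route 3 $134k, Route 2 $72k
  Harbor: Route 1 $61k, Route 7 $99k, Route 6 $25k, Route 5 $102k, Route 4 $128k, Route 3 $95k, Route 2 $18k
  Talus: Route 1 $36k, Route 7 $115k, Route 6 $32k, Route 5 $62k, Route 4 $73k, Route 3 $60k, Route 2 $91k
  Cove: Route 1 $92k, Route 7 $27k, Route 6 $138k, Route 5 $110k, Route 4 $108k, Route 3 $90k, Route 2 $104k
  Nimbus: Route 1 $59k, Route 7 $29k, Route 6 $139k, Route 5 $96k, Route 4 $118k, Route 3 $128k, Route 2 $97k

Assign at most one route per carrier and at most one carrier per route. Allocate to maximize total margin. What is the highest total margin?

This is a one-to-one assignment (maximum-weight bipartite matching).
Optimal: Pioneer→Route 3 ($109k), Granite→Route 5 ($126k), Harbor→Route 4 ($128k), Talus→Route 7 ($115k), Cove→Route 2 ($104k), Nimbus→Route 6 ($139k) — total 109+126+128+115+104+139 = $721k.
Max-entry greedy (repeatedly take the single best remaining cell) gives $672k, worse by 49.
Next-best assignment: Pioneer→Route 6, Granite→Route 5, Harbor→Route 4, Talus→Route 7, Cove→Route 2, Nimbus→Route 3 = $718k.
Swapping Nimbus↔Granite (Nimbus→Route 5 $96k, Granite→Route 6 $18k) loses 151.
No other one-to-one assignment exceeds $721k.

Max total: $721k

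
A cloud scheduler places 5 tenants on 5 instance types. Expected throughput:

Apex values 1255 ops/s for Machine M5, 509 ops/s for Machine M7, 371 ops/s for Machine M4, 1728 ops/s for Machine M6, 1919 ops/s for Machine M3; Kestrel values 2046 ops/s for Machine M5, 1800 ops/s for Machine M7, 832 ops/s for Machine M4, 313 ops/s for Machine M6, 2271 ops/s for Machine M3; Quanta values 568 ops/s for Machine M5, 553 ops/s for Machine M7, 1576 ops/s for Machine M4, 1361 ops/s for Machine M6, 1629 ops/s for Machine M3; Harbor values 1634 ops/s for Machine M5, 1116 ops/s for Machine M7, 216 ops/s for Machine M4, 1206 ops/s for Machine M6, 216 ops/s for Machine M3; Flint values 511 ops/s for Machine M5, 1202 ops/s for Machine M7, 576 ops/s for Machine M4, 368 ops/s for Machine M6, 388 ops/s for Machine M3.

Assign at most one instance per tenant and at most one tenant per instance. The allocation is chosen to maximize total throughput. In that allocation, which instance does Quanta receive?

Optimal: Apex→Machine M6 (1728 ops/s), Kestrel→Machine M3 (2271 ops/s), Quanta→Machine M4 (1576 ops/s), Harbor→Machine M5 (1634 ops/s), Flint→Machine M7 (1202 ops/s) — total 1728+2271+1576+1634+1202 = 8411 ops/s.
Row-greedy (each tenant in turn takes its best remaining instance) gives 7949 ops/s, worse by 462.
Checked against all permutations: 8411 ops/s is optimal.
Quanta's own top instance is Machine M3 (1629 ops/s), but forcing Quanta→Machine M3 and reassigning the rest optimally gives only 7367 ops/s — worse by 1044.

Quanta receives Machine M4.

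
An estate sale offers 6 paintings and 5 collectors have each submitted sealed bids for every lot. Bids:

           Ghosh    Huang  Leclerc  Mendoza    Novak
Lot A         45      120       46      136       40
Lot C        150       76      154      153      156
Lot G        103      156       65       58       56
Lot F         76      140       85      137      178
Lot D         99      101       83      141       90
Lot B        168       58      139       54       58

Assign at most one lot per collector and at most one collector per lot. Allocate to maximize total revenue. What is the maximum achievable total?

Optimal: Ghosh→Lot B ($168), Huang→Lot G ($156), Leclerc→Lot C ($154), Mendoza→Lot D ($141), Novak→Lot F ($178) — total 168+156+154+141+178 = $797.
Column-greedy (each lot in turn goes to its best remaining collector) gives $632, worse by 165.
Next-best assignment: Ghosh→Lot B, Huang→Lot G, Leclerc→Lot C, Mendoza→Lot A, Novak→Lot F = $792.
Checked against all permutations: $797 is optimal.

Maximum total: $797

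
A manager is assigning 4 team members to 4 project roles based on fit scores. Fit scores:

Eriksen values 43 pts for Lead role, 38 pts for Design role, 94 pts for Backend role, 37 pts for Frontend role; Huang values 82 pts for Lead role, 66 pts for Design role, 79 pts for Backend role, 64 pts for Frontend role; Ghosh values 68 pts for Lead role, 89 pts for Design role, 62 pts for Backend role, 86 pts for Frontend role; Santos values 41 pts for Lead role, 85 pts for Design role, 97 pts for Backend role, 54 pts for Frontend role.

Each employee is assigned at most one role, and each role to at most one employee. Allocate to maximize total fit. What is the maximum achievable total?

This is the linear assignment problem.
Optimal: Eriksen→Backend role (94 pts), Huang→Lead role (82 pts), Ghosh→Frontend role (86 pts), Santos→Design role (85 pts) — total 94+82+86+85 = 347 pts.
Max-entry greedy (repeatedly take the single best remaining cell) gives 305 pts, worse by 42.
Next-best assignment: Eriksen→Backend role, Huang→Lead role, Ghosh→Design role, Santos→Frontend role = 319 pts.
No other one-to-one assignment exceeds 347 pts.

Maximum total: 347 pts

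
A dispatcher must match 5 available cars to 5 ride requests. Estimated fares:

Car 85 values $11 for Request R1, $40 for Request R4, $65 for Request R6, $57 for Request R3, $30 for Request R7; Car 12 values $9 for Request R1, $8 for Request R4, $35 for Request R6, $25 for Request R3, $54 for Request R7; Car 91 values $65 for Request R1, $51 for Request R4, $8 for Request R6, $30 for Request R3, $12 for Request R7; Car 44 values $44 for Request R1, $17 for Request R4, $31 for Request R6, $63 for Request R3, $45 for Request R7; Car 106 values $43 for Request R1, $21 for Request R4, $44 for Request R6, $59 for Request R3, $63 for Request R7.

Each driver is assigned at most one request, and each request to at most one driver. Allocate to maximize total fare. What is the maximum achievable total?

Treat this as an assignment problem: match each driver to one request.
Optimal: Car 85→Request R6 ($65), Car 12→Request R7 ($54), Car 91→Request R4 ($51), Car 44→Request R3 ($63), Car 106→Request R1 ($43) — total 65+54+51+63+43 = $276.
Max-entry greedy (repeatedly take the single best remaining cell) gives $264, worse by 12.

Maximum total: $276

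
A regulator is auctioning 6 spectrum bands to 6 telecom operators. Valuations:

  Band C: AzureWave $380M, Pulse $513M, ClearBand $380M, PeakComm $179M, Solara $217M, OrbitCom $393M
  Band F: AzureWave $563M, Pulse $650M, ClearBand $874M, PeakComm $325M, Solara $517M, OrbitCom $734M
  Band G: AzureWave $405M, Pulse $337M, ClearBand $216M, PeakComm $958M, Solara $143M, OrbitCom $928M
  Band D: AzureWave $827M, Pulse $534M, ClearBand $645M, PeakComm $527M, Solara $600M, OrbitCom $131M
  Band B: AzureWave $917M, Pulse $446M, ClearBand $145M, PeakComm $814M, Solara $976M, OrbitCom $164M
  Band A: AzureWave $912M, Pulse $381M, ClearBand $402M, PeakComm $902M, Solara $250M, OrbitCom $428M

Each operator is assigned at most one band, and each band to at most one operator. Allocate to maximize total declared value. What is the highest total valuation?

Treat this as an assignment problem: match each operator to one band.
Optimal: AzureWave→Band D ($827M), Pulse→Band C ($513M), ClearBand→Band F ($874M), PeakComm→Band A ($902M), Solara→Band B ($976M), OrbitCom→Band G ($928M) — total 827+513+874+902+976+928 = $5020M.
Column-greedy (each band in turn goes to its best remaining operator) gives $4576M, worse by 444.
Swapping ClearBand↔OrbitCom (ClearBand→Band G $216M, OrbitCom→Band F $734M) loses 852.
No other one-to-one assignment exceeds $5020M.

Maximum total: $5020M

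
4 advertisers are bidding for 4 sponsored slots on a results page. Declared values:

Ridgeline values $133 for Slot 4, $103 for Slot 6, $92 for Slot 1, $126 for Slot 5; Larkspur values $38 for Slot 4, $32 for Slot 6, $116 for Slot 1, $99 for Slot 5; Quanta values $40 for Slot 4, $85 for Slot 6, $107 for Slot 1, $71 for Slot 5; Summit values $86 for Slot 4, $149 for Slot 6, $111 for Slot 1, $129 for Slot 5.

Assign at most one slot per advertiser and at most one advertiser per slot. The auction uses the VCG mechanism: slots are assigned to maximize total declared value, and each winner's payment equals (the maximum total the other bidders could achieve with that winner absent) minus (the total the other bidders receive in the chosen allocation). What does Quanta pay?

Efficient allocation: Ridgeline→Slot 4 ($133), Larkspur→Slot 5 ($99), Quanta→Slot 1 ($107), Summit→Slot 6 ($149); total welfare W = $488.
Quanta receives Slot 1 at value $107, so the others get W − 107 = $381.
Without Quanta: best allocation of the remaining 3 bidders over all 4 slots is Ridgeline→Slot 4 ($133), Larkspur→Slot 1 ($116), Summit→Slot 6 ($149), total $398.
VCG payment = (others' best without Quanta) − (others' welfare with Quanta) = 398 − 381 = $17.

Quanta pays $17.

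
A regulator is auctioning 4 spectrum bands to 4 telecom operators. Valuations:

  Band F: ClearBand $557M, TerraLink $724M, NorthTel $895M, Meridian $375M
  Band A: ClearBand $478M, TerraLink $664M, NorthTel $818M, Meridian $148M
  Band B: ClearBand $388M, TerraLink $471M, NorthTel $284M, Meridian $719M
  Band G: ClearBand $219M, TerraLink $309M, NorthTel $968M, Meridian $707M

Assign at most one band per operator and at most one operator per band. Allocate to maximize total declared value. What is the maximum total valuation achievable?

Optimal: ClearBand→Band F ($557M), TerraLink→Band A ($664M), NorthTel→Band G ($968M), Meridian→Band B ($719M) — total 557+664+968+719 = $2908M.
Max-entry greedy (repeatedly take the single best remaining cell) gives $2889M, worse by 19.

Maximum total: $2908M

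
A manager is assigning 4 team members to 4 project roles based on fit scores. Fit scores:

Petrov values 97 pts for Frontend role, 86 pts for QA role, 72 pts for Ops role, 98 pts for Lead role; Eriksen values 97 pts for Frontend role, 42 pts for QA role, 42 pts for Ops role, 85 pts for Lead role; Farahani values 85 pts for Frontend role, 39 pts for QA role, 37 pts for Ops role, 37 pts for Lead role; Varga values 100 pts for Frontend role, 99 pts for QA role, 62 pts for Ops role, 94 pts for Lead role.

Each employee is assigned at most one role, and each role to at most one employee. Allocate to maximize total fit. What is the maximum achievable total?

Max total: 341 pts

Optimal: Petrov→Ops role (72 pts), Eriksen→Lead role (85 pts), Farahani→Frontend role (85 pts), Varga→QA role (99 pts) — total 72+85+85+99 = 341 pts.
Column-greedy (each role in turn goes to its best remaining employee) gives 265 pts, worse by 76.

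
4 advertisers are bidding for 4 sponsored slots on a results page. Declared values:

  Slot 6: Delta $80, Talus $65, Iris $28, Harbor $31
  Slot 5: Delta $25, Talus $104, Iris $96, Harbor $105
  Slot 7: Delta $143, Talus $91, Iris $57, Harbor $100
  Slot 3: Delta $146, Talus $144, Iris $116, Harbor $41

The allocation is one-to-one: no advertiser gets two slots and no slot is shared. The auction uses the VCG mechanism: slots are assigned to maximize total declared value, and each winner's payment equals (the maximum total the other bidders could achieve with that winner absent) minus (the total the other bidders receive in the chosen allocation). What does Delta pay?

Efficient allocation: Delta→Slot 7 ($143), Talus→Slot 6 ($65), Iris→Slot 3 ($116), Harbor→Slot 5 ($105); total welfare W = $429.
Delta receives Slot 7 at value $143, so the others get W − 143 = $286.
Without Delta: best allocation of the remaining 3 bidders over all 4 slots is Talus→Slot 3 ($144), Iris→Slot 5 ($96), Harbor→Slot 7 ($100), total $340.
VCG payment = (others' best without Delta) − (others' welfare with Delta) = 340 − 286 = $54.

Delta pays $54.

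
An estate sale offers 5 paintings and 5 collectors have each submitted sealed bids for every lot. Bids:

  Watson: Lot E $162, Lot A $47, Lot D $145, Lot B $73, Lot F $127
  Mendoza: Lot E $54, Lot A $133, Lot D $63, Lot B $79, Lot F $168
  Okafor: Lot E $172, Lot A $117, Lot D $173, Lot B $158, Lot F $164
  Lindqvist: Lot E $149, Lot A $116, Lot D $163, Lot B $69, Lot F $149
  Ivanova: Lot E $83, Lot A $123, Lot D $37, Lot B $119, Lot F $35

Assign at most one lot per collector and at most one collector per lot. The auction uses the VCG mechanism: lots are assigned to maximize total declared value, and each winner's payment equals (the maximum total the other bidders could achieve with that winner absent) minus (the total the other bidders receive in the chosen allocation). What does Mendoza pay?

Efficient allocation: Watson→Lot E ($162), Mendoza→Lot F ($168), Okafor→Lot B ($158), Lindqvist→Lot D ($163), Ivanova→Lot A ($123); total welfare W = $774.
Mendoza receives Lot F at value $168, so the others get W − 168 = $606.
Without Mendoza: best allocation of the remaining 4 bidders over all 5 lots is Watson→Lot E ($162), Okafor→Lot F ($164), Lindqvist→Lot D ($163), Ivanova→Lot A ($123), total $612.
VCG payment = (others' best without Mendoza) − (others' welfare with Mendoza) = 612 − 606 = $6.

Mendoza pays $6.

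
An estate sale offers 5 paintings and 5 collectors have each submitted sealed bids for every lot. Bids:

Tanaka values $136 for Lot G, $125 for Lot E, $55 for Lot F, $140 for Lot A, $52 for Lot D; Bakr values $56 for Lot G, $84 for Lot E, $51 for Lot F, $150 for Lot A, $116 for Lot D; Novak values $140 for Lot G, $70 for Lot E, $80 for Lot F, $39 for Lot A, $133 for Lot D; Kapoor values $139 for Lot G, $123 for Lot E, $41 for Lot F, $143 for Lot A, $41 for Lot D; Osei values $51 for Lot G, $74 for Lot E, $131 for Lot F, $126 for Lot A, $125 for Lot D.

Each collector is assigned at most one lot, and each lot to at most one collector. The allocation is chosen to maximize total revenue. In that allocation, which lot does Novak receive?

Novak receives Lot D.

Optimal: Tanaka→Lot E ($125), Bakr→Lot A ($150), Novak→Lot D ($133), Kapoor→Lot G ($139), Osei→Lot F ($131) — total 125+150+133+139+131 = $678.
Next-best assignment: Tanaka→Lot G, Bakr→Lot A, Novak→Lot D, Kapoor→Lot E, Osei→Lot F = $673.
No other one-to-one assignment exceeds $678.
Novak's own top lot is Lot G ($140), but forcing Novak→Lot G and reassigning the rest optimally gives only $655 — worse by 23.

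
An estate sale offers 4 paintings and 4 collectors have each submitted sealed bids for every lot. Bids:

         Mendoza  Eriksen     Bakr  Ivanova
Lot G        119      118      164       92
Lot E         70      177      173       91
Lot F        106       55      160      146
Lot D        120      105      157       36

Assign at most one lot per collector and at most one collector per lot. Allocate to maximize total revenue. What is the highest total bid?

Maximum total: $607

Optimal: Mendoza→Lot D ($120), Eriksen→Lot E ($177), Bakr→Lot G ($164), Ivanova→Lot F ($146) — total 120+177+164+146 = $607.
Next-best assignment: Mendoza→Lot G, Eriksen→Lot E, Bakr→Lot D, Ivanova→Lot F = $599.
Swapping Mendoza↔Bakr (Mendoza→Lot G $119, Bakr→Lot D $157) loses 8.
Every other assignment is strictly worse.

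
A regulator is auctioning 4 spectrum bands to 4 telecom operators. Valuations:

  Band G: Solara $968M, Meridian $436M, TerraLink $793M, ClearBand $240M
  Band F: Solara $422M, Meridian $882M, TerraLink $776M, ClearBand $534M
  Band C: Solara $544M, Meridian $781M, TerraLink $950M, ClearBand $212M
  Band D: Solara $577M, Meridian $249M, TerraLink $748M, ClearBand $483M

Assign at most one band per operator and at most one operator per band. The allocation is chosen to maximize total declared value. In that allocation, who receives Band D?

Optimal: Solara→Band G ($968M), Meridian→Band F ($882M), TerraLink→Band C ($950M), ClearBand→Band D ($483M) — total 968+882+950+483 = $3283M.
ClearBand's own top band is Band F ($534M), but forcing ClearBand→Band F and reassigning the rest optimally gives only $3031M — worse by 252.

ClearBand receives Band D.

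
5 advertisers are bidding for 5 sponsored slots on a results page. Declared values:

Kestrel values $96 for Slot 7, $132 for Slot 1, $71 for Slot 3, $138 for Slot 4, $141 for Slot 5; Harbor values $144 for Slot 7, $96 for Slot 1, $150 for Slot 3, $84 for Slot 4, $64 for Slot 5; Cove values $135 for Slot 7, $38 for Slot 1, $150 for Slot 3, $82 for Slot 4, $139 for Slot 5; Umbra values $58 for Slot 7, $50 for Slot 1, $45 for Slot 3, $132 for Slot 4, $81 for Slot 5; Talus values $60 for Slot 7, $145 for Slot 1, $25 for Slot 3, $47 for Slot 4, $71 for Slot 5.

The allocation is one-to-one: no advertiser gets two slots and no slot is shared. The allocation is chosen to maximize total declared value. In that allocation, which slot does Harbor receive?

Treat this as an assignment problem: match each advertiser to one slot.
Optimal: Kestrel→Slot 5 ($141), Harbor→Slot 7 ($144), Cove→Slot 3 ($150), Umbra→Slot 4 ($132), Talus→Slot 1 ($145) — total 141+144+150+132+145 = $712.
Column-greedy (each slot in turn goes to its best remaining advertiser) gives $658, worse by 54.
Next-best assignment: Kestrel→Slot 5, Harbor→Slot 3, Cove→Slot 7, Umbra→Slot 4, Talus→Slot 1 = $703.
Every other assignment is strictly worse.
Harbor's own top slot is Slot 3 ($150), but forcing Harbor→Slot 3 and reassigning the rest optimally gives only $703 — worse by 9.

Harbor receives Slot 7.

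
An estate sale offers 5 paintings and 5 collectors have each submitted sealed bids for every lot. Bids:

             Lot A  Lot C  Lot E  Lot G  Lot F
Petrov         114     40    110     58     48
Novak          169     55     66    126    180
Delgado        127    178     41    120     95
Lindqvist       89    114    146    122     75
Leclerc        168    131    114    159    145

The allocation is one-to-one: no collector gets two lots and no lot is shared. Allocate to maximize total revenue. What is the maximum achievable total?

Optimal: Petrov→Lot A ($114), Novak→Lot F ($180), Delgado→Lot C ($178), Lindqvist→Lot E ($146), Leclerc→Lot G ($159) — total 114+180+178+146+159 = $777.
Column-greedy (each lot in turn goes to its best remaining collector) gives $700, worse by 77.
Next-best assignment: Petrov→Lot E, Novak→Lot F, Delgado→Lot C, Lindqvist→Lot G, Leclerc→Lot A = $758.

Maximum total: $777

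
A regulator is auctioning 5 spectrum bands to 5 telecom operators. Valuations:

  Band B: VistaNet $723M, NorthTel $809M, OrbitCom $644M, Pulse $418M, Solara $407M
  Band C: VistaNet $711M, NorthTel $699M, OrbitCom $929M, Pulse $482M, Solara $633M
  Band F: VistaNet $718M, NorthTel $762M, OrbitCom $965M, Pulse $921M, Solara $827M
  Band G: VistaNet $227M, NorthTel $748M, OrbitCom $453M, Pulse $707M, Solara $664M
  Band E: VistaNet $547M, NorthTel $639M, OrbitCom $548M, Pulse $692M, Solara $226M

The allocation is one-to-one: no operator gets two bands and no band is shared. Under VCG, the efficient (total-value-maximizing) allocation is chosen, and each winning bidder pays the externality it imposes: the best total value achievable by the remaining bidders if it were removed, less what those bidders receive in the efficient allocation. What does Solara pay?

Efficient allocation: VistaNet→Band B ($723M), NorthTel→Band G ($748M), OrbitCom→Band C ($929M), Pulse→Band E ($692M), Solara→Band F ($827M); total welfare W = $3919M.
Solara receives Band F at value $827M, so the others get W − 827 = $3092M.
Without Solara: best allocation of the remaining 4 bidders over all 5 bands is VistaNet→Band B ($723M), NorthTel→Band G ($748M), OrbitCom→Band C ($929M), Pulse→Band F ($921M), total $3321M.
VCG payment = (others' best without Solara) − (others' welfare with Solara) = 3321 − 3092 = $229M.

Solara pays $229M.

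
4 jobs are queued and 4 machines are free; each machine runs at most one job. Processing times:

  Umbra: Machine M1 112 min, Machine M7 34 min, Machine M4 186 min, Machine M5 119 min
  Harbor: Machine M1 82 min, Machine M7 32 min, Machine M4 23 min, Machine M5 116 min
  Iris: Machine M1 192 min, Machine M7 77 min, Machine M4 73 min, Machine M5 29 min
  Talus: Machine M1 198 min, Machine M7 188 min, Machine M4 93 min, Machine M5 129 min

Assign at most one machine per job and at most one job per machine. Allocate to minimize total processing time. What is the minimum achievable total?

Minimum total: 238 min

This is the linear assignment problem.
Optimal: Umbra→Machine M7 (34 min), Harbor→Machine M1 (82 min), Iris→Machine M5 (29 min), Talus→Machine M4 (93 min) — total 34+82+29+93 = 238 min.
Next-best assignment: Umbra→Machine M1, Harbor→Machine M7, Iris→Machine M5, Talus→Machine M4 = 266 min.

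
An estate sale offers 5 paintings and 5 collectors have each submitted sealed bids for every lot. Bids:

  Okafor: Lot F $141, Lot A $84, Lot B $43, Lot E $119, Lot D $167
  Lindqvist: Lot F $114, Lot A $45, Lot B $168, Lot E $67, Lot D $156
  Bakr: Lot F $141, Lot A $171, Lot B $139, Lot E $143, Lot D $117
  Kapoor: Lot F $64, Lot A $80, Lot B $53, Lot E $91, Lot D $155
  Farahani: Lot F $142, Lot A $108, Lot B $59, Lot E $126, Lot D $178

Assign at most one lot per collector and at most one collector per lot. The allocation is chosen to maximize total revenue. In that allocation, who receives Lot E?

Farahani receives Lot E.

Optimal: Okafor→Lot F ($141), Lindqvist→Lot B ($168), Bakr→Lot A ($171), Kapoor→Lot D ($155), Farahani→Lot E ($126) — total 141+168+171+155+126 = $761.
Max-entry greedy (repeatedly take the single best remaining cell) gives $749, worse by 12.
Next-best assignment: Okafor→Lot E, Lindqvist→Lot B, Bakr→Lot A, Kapoor→Lot D, Farahani→Lot F = $755.
Farahani's own top lot is Lot D ($178), but forcing Farahani→Lot D and reassigning the rest optimally gives only $749 — worse by 12.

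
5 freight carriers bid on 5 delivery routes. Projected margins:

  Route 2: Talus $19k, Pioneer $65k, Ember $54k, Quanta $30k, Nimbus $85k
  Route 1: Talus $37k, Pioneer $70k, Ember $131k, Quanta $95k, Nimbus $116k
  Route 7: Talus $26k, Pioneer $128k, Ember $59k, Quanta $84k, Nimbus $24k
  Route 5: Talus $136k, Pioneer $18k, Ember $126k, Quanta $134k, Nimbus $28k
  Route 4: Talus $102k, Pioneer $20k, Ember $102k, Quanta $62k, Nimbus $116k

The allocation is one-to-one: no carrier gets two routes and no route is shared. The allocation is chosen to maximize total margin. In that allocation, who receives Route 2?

Nimbus receives Route 2.

This is a one-to-one assignment (maximum-weight bipartite matching).
Optimal: Talus→Route 4 ($102k), Pioneer→Route 7 ($128k), Ember→Route 1 ($131k), Quanta→Route 5 ($134k), Nimbus→Route 2 ($85k) — total 102+128+131+134+85 = $580k.
Max-entry greedy (repeatedly take the single best remaining cell) gives $541k, worse by 39.
Swapping Ember↔Talus (Ember→Route 4 $102k, Talus→Route 1 $37k) loses 94.
Checked against all permutations: $580k is optimal.
Nimbus's own top route is Route 1 ($116k), but forcing Nimbus→Route 1 and reassigning the rest optimally gives only $534k — worse by 46.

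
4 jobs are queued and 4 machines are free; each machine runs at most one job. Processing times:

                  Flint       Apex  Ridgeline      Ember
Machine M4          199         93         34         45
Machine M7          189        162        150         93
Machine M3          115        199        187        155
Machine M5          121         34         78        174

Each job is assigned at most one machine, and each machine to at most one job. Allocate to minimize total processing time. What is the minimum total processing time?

Optimal: Flint→Machine M3 (115 min), Apex→Machine M5 (34 min), Ridgeline→Machine M4 (34 min), Ember→Machine M7 (93 min) — total 115+34+34+93 = 276 min.
Swapping Apex↔Flint (Apex→Machine M3 199 min, Flint→Machine M5 121 min) adds 171.
Checked against all permutations: 276 min is optimal.

Minimum total: 276 min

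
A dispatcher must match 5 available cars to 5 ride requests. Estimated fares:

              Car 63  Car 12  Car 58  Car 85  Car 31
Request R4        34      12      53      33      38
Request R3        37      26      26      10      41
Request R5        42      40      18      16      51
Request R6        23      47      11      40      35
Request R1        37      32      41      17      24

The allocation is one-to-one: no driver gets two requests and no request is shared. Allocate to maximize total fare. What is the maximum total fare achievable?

Optimal: Car 63→Request R3 ($37), Car 12→Request R1 ($32), Car 58→Request R4 ($53), Car 85→Request R6 ($40), Car 31→Request R5 ($51) — total 37+32+53+40+51 = $213.
Max-entry greedy (repeatedly take the single best remaining cell) gives $205, worse by 8.

Max total: $213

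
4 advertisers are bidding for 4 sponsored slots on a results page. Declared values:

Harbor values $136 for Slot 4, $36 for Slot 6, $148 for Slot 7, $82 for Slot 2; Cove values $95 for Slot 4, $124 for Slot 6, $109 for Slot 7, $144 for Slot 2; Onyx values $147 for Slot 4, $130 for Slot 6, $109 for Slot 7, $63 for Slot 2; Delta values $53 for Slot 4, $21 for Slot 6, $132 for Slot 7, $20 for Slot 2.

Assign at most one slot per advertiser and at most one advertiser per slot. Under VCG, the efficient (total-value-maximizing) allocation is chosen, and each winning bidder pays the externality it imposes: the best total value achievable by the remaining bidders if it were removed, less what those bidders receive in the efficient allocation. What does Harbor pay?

Harbor pays $17.

Efficient allocation: Harbor→Slot 4 ($136), Cove→Slot 2 ($144), Onyx→Slot 6 ($130), Delta→Slot 7 ($132); total welfare W = $542.
Harbor receives Slot 4 at value $136, so the others get W − 136 = $406.
Without Harbor: best allocation of the remaining 3 bidders over all 4 slots is Cove→Slot 2 ($144), Onyx→Slot 4 ($147), Delta→Slot 7 ($132), total $423.
VCG payment = (others' best without Harbor) − (others' welfare with Harbor) = 423 − 406 = $17.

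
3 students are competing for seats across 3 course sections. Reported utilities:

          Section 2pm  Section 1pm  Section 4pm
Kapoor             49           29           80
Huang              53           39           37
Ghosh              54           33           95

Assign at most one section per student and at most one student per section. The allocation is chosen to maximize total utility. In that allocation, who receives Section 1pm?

Optimal: Kapoor→Section 2pm (49 points), Huang→Section 1pm (39 points), Ghosh→Section 4pm (95 points) — total 49+39+95 = 183 points.
Column-greedy (each section in turn goes to its best remaining student) gives 173 points, worse by 10.
Every other assignment is strictly worse.
Huang's own top section is Section 2pm (53 points), but forcing Huang→Section 2pm and reassigning the rest optimally gives only 177 points — worse by 6.

Huang receives Section 1pm.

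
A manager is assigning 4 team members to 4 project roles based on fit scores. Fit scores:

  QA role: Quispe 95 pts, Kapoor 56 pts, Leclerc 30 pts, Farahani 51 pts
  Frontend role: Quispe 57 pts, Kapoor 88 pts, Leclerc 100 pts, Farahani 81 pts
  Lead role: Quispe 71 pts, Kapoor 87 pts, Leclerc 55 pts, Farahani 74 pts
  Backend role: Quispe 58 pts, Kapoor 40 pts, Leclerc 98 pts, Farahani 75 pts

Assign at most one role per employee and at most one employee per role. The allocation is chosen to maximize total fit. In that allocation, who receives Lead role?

Kapoor receives Lead role.

Optimal: Quispe→QA role (95 pts), Kapoor→Lead role (87 pts), Leclerc→Backend role (98 pts), Farahani→Frontend role (81 pts) — total 95+87+98+81 = 361 pts.
Column-greedy (each role in turn goes to its best remaining employee) gives 357 pts, worse by 4.
Swapping Leclerc↔Quispe (Leclerc→QA role 30 pts, Quispe→Backend role 58 pts) loses 105.
Kapoor's own top role is Frontend role (88 pts), but forcing Kapoor→Frontend role and reassigning the rest optimally gives only 355 pts — worse by 6.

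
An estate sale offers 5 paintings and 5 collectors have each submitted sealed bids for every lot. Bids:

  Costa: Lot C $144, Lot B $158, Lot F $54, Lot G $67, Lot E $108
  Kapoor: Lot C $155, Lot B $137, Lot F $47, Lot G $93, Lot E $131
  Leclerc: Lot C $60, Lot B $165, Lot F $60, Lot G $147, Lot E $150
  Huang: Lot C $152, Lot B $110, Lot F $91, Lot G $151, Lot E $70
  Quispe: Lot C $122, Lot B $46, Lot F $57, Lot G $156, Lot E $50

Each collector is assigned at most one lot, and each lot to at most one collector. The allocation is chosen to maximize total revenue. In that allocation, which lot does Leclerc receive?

Optimal: Costa→Lot B ($158), Kapoor→Lot C ($155), Leclerc→Lot E ($150), Huang→Lot F ($91), Quispe→Lot G ($156) — total 158+155+150+91+156 = $710.
Row-greedy (each collector in turn takes its best remaining lot) gives $671, worse by 39.
Next-best assignment: Costa→Lot C, Kapoor→Lot E, Leclerc→Lot B, Huang→Lot F, Quispe→Lot G = $687.
Checked against all permutations: $710 is optimal.
Leclerc's own top lot is Lot B ($165), but forcing Leclerc→Lot B and reassigning the rest optimally gives only $687 — worse by 23.

Leclerc receives Lot E.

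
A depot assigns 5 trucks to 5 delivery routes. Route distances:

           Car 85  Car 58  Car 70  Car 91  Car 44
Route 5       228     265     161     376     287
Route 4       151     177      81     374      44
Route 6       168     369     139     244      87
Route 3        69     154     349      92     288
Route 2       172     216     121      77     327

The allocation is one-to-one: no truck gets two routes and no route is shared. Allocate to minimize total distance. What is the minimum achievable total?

Min total: 571 km

Treat this as an assignment problem: match each truck to one route.
Optimal: Car 85→Route 3 (69 km), Car 58→Route 4 (177 km), Car 70→Route 5 (161 km), Car 91→Route 2 (77 km), Car 44→Route 6 (87 km) — total 69+177+161+77+87 = 571 km.
Min-entry greedy (repeatedly take the single cheapest remaining cell) gives 594 km, worse by 23.
Next-best assignment: Car 85→Route 3, Car 58→Route 5, Car 70→Route 4, Car 91→Route 2, Car 44→Route 6 = 579 km.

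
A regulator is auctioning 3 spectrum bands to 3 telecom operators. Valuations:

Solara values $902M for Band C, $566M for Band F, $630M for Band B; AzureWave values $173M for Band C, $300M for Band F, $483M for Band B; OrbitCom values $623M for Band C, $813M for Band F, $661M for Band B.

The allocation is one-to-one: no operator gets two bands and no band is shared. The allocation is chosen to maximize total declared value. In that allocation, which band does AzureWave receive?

Optimal: Solara→Band C ($902M), AzureWave→Band B ($483M), OrbitCom→Band F ($813M) — total 902+483+813 = $2198M.
Next-best assignment: Solara→Band C, AzureWave→Band F, OrbitCom→Band B = $1863M.
Checked against all permutations: $2198M is optimal.

AzureWave receives Band B.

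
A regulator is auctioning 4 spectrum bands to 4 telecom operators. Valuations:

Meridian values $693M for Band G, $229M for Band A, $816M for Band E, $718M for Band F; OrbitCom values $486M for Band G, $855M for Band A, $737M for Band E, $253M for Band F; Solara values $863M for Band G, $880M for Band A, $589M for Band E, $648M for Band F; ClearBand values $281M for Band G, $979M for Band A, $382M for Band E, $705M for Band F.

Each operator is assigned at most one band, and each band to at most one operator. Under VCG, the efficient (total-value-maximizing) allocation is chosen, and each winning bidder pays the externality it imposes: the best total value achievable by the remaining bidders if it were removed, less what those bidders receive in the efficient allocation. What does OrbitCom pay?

Efficient allocation: Meridian→Band F ($718M), OrbitCom→Band E ($737M), Solara→Band G ($863M), ClearBand→Band A ($979M); total welfare W = $3297M.
OrbitCom receives Band E at value $737M, so the others get W − 737 = $2560M.
Without OrbitCom: best allocation of the remaining 3 bidders over all 4 bands is Meridian→Band E ($816M), Solara→Band G ($863M), ClearBand→Band A ($979M), total $2658M.
VCG payment = (others' best without OrbitCom) − (others' welfare with OrbitCom) = 2658 − 2560 = $98M.

OrbitCom pays $98M.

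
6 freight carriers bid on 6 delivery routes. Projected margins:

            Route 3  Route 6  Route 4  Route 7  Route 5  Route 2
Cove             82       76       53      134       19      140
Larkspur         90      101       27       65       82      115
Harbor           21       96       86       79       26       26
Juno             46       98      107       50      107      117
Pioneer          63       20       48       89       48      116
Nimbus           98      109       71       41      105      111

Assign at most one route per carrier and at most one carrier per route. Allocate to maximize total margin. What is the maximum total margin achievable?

Max total: $648k

This is a one-to-one assignment (maximum-weight bipartite matching).
Optimal: Cove→Route 7 ($134k), Larkspur→Route 3 ($90k), Harbor→Route 6 ($96k), Juno→Route 4 ($107k), Pioneer→Route 2 ($116k), Nimbus→Route 5 ($105k) — total 134+90+96+107+116+105 = $648k.
Column-greedy (each route in turn goes to its best remaining carrier) gives $514k, worse by 134.
Swapping Cove↔Harbor (Cove→Route 6 $76k, Harbor→Route 7 $79k) loses 75.
Checked against all permutations: $648k is optimal.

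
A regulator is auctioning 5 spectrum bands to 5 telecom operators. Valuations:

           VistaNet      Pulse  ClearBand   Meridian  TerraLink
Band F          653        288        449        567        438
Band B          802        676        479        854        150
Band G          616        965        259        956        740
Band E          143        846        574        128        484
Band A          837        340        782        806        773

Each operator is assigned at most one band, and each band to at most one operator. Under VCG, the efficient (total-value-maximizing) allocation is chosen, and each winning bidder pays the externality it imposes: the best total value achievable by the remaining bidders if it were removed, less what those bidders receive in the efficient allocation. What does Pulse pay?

Pulse pays $76M.

Efficient allocation: VistaNet→Band F ($653M), Pulse→Band E ($846M), ClearBand→Band A ($782M), Meridian→Band B ($854M), TerraLink→Band G ($740M); total welfare W = $3875M.
Pulse receives Band E at value $846M, so the others get W − 846 = $3029M.
Without Pulse: best allocation of the remaining 4 bidders over all 5 bands is VistaNet→Band B ($802M), ClearBand→Band E ($574M), Meridian→Band G ($956M), TerraLink→Band A ($773M), total $3105M.
VCG payment = (others' best without Pulse) − (others' welfare with Pulse) = 3105 − 3029 = $76M.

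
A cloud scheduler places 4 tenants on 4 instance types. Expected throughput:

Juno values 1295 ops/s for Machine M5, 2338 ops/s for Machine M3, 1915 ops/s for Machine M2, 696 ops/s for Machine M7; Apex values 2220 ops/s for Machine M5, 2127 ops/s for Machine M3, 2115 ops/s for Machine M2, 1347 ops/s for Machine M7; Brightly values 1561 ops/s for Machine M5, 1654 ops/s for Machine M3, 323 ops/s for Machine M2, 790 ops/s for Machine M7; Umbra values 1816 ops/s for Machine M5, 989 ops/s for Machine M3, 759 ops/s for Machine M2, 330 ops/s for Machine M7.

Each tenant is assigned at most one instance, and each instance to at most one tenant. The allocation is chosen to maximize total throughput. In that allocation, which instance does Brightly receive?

Optimal: Juno→Machine M3 (2338 ops/s), Apex→Machine M2 (2115 ops/s), Brightly→Machine M7 (790 ops/s), Umbra→Machine M5 (1816 ops/s) — total 2338+2115+790+1816 = 7059 ops/s.
Row-greedy (each tenant in turn takes its best remaining instance) gives 6107 ops/s, worse by 952.
Next-best assignment: Juno→Machine M2, Apex→Machine M7, Brightly→Machine M3, Umbra→Machine M5 = 6732 ops/s.
No other one-to-one assignment exceeds 7059 ops/s.
Brightly's own top instance is Machine M3 (1654 ops/s), but forcing Brightly→Machine M3 and reassigning the rest optimally gives only 6732 ops/s — worse by 327.

Brightly receives Machine M7.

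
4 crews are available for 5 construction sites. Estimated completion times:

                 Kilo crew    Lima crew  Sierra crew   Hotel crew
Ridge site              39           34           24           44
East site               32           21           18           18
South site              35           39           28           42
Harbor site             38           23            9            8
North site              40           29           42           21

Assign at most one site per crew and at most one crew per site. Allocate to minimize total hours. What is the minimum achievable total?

Min total: 86 hours

Optimal: Kilo crew→South site (35 hours), Lima crew→East site (21 hours), Sierra crew→Harbor site (9 hours), Hotel crew→North site (21 hours) — total 35+21+9+21 = 86 hours.
Min-entry greedy (repeatedly take the single cheapest remaining cell) gives 90 hours, worse by 4.
No other one-to-one assignment undercuts 86 hours.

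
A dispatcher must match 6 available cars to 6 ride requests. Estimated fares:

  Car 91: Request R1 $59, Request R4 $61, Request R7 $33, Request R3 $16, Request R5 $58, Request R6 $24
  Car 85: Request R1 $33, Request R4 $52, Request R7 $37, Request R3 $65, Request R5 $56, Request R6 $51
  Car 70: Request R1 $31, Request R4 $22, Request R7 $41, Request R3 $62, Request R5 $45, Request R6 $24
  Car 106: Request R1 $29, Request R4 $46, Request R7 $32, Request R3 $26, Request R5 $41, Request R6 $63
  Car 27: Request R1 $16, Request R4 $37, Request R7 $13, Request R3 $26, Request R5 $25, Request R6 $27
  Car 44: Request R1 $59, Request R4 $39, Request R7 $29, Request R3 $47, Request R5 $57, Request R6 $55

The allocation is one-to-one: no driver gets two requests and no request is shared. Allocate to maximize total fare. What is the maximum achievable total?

This is the linear assignment problem.
Optimal: Car 91→Request R5 ($58), Car 85→Request R3 ($65), Car 70→Request R7 ($41), Car 106→Request R6 ($63), Car 27→Request R4 ($37), Car 44→Request R1 ($59) — total 58+65+41+63+37+59 = $323.
Row-greedy (each driver in turn takes its best remaining request) gives $279, worse by 44.
Next-best assignment: Car 91→Request R1, Car 85→Request R3, Car 70→Request R7, Car 106→Request R6, Car 27→Request R4, Car 44→Request R5 = $322.
Checked against all permutations: $323 is optimal.

Max total: $323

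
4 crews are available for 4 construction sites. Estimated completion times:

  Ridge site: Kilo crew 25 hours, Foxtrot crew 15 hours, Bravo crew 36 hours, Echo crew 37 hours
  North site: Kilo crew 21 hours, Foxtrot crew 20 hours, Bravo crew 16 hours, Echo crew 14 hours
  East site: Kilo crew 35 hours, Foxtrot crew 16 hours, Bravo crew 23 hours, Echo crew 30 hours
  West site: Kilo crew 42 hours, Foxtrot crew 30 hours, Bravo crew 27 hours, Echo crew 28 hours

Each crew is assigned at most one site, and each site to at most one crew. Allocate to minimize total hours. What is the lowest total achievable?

Optimal: Kilo crew→Ridge site (25 hours), Foxtrot crew→East site (16 hours), Bravo crew→West site (27 hours), Echo crew→North site (14 hours) — total 25+16+27+14 = 82 hours.
Column-greedy (each site in turn goes to its cheapest remaining crew) gives 94 hours, worse by 12.

Minimum total: 82 hours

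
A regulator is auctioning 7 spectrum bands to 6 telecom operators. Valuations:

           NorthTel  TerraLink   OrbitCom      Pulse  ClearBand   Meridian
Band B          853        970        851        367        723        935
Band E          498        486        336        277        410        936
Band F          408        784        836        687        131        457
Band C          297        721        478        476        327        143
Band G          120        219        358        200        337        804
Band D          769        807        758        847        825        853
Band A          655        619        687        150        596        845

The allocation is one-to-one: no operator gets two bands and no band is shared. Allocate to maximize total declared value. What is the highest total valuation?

This is the linear assignment problem.
Optimal: NorthTel→Band B ($853M), TerraLink→Band C ($721M), OrbitCom→Band F ($836M), Pulse→Band D ($847M), ClearBand→Band A ($596M), Meridian→Band E ($936M) — total 853+721+836+847+596+936 = $4789M.
Column-greedy (each band in turn goes to its best remaining operator) gives $4324M, worse by 465.
Next-best assignment: NorthTel→Band A, TerraLink→Band C, OrbitCom→Band F, Pulse→Band D, ClearBand→Band B, Meridian→Band E = $4718M.
Every other assignment is strictly worse.

Max total: $4789M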